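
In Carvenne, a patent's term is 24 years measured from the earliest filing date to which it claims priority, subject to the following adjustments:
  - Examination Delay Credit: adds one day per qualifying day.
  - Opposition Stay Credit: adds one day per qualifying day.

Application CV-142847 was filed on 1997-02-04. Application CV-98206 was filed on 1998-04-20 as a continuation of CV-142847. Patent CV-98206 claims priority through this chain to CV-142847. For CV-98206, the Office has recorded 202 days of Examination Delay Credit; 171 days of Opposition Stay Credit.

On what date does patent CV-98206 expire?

Earliest priority filing: 4 February 1997.
Base term: 4 February 1997 + 24 years → 4 February 2021.
Examination Delay Credit: +202 days → 25 August 2021.
Opposition Stay Credit: +171 days → 12 February 2022.

February 12, 2022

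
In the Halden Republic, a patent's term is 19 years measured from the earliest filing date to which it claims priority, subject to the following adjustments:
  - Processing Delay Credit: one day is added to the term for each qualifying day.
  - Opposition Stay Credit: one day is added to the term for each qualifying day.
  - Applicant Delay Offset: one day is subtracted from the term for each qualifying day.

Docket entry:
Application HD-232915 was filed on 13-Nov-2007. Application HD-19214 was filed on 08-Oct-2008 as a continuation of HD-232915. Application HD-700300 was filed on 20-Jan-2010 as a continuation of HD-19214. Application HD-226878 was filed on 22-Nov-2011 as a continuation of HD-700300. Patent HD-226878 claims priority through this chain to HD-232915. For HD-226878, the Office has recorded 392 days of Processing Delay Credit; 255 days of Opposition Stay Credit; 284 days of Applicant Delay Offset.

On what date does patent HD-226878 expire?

November 11, 2027

Earliest priority filing: 13 November 2007.
Base term: 13 November 2007 + 19 years → 13 November 2026.
Processing Delay Credit: +392 days → 10 December 2027.
Opposition Stay Credit: +255 days → 21 August 2028.
Applicant Delay Offset: −284 days → 11 November 2027.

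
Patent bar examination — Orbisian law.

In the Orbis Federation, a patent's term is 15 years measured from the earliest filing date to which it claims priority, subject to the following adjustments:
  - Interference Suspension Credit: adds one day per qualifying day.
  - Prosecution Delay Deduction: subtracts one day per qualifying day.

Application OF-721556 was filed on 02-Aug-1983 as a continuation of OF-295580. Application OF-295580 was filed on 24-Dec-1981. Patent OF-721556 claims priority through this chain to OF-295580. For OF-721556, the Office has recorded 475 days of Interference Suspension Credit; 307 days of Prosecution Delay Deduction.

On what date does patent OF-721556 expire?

1997-06-10

Earliest priority filing: 24 December 1981.
Base term: 24 December 1981 + 15 years → 24 December 1996.
Interference Suspension Credit: +475 days → 13 April 1998.
Prosecution Delay Deduction: −307 days → 10 June 1997.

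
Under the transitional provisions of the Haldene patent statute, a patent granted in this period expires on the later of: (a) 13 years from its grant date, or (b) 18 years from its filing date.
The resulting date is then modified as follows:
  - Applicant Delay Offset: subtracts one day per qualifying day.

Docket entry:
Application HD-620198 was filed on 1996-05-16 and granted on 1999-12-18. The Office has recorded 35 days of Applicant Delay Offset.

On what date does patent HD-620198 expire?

(a) grant + 13 years → 18 December 2012.
(b) filing + 18 years → 16 May 2014.
Later of the two: 16 May 2014.
Applicant Delay Offset: −35 days → 11 April 2014.

2014-04-11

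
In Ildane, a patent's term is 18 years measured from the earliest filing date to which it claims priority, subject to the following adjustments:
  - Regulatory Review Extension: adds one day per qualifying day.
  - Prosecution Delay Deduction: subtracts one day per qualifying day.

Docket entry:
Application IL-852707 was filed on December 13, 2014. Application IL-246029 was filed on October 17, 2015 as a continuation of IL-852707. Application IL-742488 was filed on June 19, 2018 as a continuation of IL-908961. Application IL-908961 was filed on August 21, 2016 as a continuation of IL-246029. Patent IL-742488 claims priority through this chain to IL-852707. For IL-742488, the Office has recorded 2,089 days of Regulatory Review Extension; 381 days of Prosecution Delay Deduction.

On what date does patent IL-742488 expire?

2037-08-17

Earliest priority filing: 13 December 2014.
Base term: 13 December 2014 + 18 years → 13 December 2032.
Regulatory Review Extension: +2089 days → 2 September 2038.
Prosecution Delay Deduction: −381 days → 17 August 2037.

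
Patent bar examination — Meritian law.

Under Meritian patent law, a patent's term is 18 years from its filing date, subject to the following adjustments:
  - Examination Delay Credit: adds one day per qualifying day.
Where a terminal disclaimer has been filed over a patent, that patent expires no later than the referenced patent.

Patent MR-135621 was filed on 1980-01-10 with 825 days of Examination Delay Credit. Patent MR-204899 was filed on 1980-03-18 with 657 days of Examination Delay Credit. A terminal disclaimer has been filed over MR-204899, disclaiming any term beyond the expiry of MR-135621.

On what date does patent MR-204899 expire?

Natural term of MR-204899:
  Base: filing + 18 years → 18 March 1998.
  Examination Delay Credit: +657 days → 4 January 2000.
Expiry of referenced patent MR-135621:
  Base: filing + 18 years → 10 January 1998.
  Examination Delay Credit: +825 days → 14 April 2000.
Terminal disclaimer: MR-204899 expires on the earlier of 4 January 2000 and 14 April 2000.

2000-01-04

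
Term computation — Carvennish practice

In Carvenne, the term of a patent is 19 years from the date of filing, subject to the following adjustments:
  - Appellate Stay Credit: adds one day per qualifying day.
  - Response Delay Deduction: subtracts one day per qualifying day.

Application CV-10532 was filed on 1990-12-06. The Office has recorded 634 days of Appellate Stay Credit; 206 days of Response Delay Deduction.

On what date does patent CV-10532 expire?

Base term: filing date + 19 years → 6 December 2009.
Appellate Stay Credit: +634 days → 1 September 2011.
Response Delay Deduction: −206 days → 7 February 2011.

2011-02-07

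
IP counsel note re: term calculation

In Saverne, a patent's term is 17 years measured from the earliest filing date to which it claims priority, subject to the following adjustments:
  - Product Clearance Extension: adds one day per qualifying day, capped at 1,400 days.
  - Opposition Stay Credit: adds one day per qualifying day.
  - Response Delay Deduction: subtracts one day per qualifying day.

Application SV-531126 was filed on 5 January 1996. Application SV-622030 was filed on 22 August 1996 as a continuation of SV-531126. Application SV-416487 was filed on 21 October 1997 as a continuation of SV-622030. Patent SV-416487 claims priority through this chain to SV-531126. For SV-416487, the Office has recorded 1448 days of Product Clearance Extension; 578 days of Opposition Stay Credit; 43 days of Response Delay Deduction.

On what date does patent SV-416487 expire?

2018-04-24

Earliest priority filing: 5 January 1996.
Base term: 5 January 1996 + 17 years → 5 January 2013.
Product Clearance Extension: 1448 days claimed exceeds the 1400-day cap, so +1400 days → 5 November 2016.
Opposition Stay Credit: +578 days → 6 June 2018.
Response Delay Deduction: −43 days → 24 April 2018.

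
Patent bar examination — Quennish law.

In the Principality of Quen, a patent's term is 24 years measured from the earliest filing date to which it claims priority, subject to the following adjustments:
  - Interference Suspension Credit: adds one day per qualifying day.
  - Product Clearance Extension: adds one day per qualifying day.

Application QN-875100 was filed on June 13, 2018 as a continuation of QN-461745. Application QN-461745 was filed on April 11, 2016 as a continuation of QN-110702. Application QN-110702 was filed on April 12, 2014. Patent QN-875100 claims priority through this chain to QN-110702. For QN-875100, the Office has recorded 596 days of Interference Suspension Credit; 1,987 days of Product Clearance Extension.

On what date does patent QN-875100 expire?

Earliest priority filing: 12 April 2014.
Base term: 12 April 2014 + 24 years → 12 April 2038.
Interference Suspension Credit: +596 days → 29 November 2039.
Product Clearance Extension: +1987 days → 8 May 2045.

2045-05-08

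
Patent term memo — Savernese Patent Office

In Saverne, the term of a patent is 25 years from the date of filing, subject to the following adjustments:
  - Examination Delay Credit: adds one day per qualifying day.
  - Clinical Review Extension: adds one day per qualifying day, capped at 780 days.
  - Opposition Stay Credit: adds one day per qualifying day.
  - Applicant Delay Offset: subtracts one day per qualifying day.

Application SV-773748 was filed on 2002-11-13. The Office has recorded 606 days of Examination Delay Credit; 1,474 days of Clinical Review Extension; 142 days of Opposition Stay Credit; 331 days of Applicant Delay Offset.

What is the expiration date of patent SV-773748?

February 22, 2031

Base term: filing date + 25 years → 13 November 2027.
Examination Delay Credit: +606 days → 11 July 2029.
Clinical Review Extension: 1474 days claimed exceeds the 780-day cap, so +780 days → 30 August 2031.
Opposition Stay Credit: +142 days → 19 January 2032.
Applicant Delay Offset: −331 days → 22 February 2031.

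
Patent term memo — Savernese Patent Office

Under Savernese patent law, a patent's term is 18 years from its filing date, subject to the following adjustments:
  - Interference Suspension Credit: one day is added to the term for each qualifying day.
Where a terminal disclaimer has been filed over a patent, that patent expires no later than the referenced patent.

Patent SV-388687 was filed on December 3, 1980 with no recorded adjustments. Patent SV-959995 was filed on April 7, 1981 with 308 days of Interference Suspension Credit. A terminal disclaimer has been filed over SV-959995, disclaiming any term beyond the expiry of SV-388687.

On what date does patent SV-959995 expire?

1998-12-03

Natural term of SV-959995:
  Base: filing + 18 years → 7 April 1999.
  Interference Suspension Credit: +308 days → 9 February 2000.
Expiry of referenced patent SV-388687:
  Base: filing + 18 years → 3 December 1998.
Terminal disclaimer: SV-959995 expires on the earlier of 9 February 2000 and 3 December 1998.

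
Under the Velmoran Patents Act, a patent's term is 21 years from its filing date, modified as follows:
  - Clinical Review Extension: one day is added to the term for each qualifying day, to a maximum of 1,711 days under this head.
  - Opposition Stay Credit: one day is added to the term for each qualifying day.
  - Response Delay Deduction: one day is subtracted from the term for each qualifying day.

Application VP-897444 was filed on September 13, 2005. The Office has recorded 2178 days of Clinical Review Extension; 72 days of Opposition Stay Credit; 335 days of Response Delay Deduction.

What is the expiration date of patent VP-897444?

August 31, 2030

Base term: filing date + 21 years → 13 September 2026.
Clinical Review Extension: 2178 days claimed exceeds the 1711-day cap, so +1711 days → 21 May 2031.
Opposition Stay Credit: +72 days → 1 August 2031.
Response Delay Deduction: −335 days → 31 August 2030.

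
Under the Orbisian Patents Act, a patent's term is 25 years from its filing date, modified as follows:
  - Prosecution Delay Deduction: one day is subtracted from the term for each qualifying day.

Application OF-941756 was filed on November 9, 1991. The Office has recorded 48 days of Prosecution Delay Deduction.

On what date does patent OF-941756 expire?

Base term: filing date + 25 years → 9 November 2016.
Prosecution Delay Deduction: −48 days → 22 September 2016.

September 22, 2016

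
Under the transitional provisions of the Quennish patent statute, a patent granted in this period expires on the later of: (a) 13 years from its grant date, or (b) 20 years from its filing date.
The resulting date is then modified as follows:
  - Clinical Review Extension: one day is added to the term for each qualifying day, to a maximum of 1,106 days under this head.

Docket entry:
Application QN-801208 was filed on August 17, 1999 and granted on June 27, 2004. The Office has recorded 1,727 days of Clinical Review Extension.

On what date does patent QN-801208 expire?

(a) grant + 13 years → 27 June 2017.
(b) filing + 20 years → 17 August 2019.
Later of the two: 17 August 2019.
Clinical Review Extension: 1727 days claimed exceeds the 1106-day cap, so +1106 days → 27 August 2022.

August 27, 2022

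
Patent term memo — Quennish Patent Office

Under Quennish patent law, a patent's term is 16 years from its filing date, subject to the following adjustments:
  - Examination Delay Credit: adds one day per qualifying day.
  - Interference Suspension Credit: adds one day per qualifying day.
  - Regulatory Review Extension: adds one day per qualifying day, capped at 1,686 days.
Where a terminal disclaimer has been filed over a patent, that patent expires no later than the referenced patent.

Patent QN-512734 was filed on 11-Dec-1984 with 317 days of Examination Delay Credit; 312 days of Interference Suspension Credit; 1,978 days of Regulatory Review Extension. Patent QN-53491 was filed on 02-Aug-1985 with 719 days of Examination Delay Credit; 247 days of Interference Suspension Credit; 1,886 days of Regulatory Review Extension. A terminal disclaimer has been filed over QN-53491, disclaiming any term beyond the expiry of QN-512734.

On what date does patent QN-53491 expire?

April 14, 2007

Natural term of QN-53491:
  Base: filing + 16 years → 2 August 2001.
  Examination Delay Credit: +719 days → 22 July 2003.
  Interference Suspension Credit: +247 days → 25 March 2004.
  Regulatory Review Extension: 1886 days claimed exceeds the 1686-day cap, so +1686 days → 5 November 2008.
Expiry of referenced patent QN-512734:
  Base: filing + 16 years → 11 December 2000.
  Examination Delay Credit: +317 days → 24 October 2001.
  Interference Suspension Credit: +312 days → 1 September 2002.
  Regulatory Review Extension: 1978 days claimed exceeds the 1686-day cap, so +1686 days → 14 April 2007.
Terminal disclaimer: QN-53491 expires on the earlier of 5 November 2008 and 14 April 2007.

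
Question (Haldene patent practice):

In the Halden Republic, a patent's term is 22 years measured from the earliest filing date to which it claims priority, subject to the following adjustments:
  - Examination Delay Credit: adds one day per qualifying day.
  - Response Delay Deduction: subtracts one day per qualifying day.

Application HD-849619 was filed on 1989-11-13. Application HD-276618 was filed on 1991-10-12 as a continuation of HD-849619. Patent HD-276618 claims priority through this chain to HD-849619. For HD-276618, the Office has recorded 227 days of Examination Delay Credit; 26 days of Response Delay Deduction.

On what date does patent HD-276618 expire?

2012-06-01

Earliest priority filing: 13 November 1989.
Base term: 13 November 1989 + 22 years → 13 November 2011.
Examination Delay Credit: +227 days → 27 June 2012.
Response Delay Deduction: −26 days → 1 June 2012.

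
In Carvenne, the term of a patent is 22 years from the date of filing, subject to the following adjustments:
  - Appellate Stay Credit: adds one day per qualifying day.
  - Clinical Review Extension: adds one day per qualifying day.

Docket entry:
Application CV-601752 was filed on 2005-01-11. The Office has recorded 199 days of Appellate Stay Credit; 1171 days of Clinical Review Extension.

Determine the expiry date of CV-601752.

October 12, 2030

Base term: filing date + 22 years → 11 January 2027.
Appellate Stay Credit: +199 days → 29 July 2027.
Clinical Review Extension: +1171 days → 12 October 2030.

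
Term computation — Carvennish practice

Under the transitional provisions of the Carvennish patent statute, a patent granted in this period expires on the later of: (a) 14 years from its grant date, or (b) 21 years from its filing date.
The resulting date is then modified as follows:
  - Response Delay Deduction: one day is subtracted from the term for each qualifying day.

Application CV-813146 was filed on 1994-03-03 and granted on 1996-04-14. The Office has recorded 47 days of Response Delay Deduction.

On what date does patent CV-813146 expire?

2015-01-15

(a) grant + 14 years → 14 April 2010.
(b) filing + 21 years → 3 March 2015.
Later of the two: 3 March 2015.
Response Delay Deduction: −47 days → 15 January 2015.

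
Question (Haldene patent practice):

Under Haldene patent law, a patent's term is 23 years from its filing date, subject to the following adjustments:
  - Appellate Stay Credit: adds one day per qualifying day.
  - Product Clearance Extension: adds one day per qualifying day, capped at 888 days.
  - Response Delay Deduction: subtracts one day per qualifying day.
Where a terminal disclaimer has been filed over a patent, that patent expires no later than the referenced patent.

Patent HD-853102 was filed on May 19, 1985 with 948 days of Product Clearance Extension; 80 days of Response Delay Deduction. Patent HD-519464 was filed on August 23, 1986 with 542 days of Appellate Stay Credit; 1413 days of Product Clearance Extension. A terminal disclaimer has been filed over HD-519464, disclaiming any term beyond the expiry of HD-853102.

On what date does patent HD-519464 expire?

Natural term of HD-519464:
  Base: filing + 23 years → 23 August 2009.
  Appellate Stay Credit: +542 days → 16 February 2011.
  Product Clearance Extension: 1413 days claimed exceeds the 888-day cap, so +888 days → 23 July 2013.
Expiry of referenced patent HD-853102:
  Base: filing + 23 years → 19 May 2008.
  Product Clearance Extension: 948 days claimed exceeds the 888-day cap, so +888 days → 24 October 2010.
  Response Delay Deduction: −80 days → 5 August 2010.
Terminal disclaimer: HD-519464 expires on the earlier of 23 July 2013 and 5 August 2010.

August 5, 2010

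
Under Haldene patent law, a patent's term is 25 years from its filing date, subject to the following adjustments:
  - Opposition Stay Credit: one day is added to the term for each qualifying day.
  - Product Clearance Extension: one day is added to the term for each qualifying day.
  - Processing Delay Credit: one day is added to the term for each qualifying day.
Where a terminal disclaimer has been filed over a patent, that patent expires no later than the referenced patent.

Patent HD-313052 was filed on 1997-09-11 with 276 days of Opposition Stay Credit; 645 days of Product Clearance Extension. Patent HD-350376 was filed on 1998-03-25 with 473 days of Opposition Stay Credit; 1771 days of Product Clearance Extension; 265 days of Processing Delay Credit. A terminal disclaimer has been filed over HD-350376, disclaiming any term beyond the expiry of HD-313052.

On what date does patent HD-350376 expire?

2025-03-20

Natural term of HD-350376:
  Base: filing + 25 years → 25 March 2023.
  Opposition Stay Credit: +473 days → 10 July 2024.
  Product Clearance Extension: +1771 days → 16 May 2029.
  Processing Delay Credit: +265 days → 5 February 2030.
Expiry of referenced patent HD-313052:
  Base: filing + 25 years → 11 September 2022.
  Opposition Stay Credit: +276 days → 14 June 2023.
  Product Clearance Extension: +645 days → 20 March 2025.
Terminal disclaimer: HD-350376 expires on the earlier of 5 February 2030 and 20 March 2025.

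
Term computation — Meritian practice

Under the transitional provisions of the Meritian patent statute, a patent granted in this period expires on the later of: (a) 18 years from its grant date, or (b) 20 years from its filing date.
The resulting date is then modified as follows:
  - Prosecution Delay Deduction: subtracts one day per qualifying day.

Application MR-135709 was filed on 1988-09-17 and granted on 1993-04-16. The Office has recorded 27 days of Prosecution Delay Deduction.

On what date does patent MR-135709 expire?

(a) grant + 18 years → 16 April 2011.
(b) filing + 20 years → 17 September 2008.
Later of the two: 16 April 2011.
Prosecution Delay Deduction: −27 days → 20 March 2011.

March 20, 2011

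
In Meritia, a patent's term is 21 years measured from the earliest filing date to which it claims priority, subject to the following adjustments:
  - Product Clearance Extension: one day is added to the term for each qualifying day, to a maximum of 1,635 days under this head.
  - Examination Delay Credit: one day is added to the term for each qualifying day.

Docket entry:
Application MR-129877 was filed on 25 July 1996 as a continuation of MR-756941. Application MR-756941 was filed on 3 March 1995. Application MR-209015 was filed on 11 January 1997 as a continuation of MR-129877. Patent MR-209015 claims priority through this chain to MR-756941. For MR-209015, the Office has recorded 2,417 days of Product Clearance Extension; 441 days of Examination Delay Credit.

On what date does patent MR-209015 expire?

November 8, 2021

Earliest priority filing: 3 March 1995.
Base term: 3 March 1995 + 21 years → 3 March 2016.
Product Clearance Extension: 2417 days claimed exceeds the 1635-day cap, so +1635 days → 24 August 2020.
Examination Delay Credit: +441 days → 8 November 2021.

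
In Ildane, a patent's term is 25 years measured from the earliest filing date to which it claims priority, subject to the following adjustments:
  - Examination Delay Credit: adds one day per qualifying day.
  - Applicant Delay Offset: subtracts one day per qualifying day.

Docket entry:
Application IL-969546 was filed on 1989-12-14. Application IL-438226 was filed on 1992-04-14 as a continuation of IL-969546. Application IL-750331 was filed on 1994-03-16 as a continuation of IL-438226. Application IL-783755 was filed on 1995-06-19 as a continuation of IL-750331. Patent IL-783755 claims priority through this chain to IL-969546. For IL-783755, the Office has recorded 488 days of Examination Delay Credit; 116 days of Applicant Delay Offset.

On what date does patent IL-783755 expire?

Earliest priority filing: 14 December 1989.
Base term: 14 December 1989 + 25 years → 14 December 2014.
Examination Delay Credit: +488 days → 15 April 2016.
Applicant Delay Offset: −116 days → 21 December 2015.

2015-12-21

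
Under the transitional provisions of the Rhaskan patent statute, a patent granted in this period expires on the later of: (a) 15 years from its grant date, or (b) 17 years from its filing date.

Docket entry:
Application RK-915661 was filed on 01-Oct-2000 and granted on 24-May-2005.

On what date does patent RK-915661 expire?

(a) grant + 15 years → 24 May 2020.
(b) filing + 17 years → 1 October 2017.
Later of the two: 24 May 2020.

2020-05-24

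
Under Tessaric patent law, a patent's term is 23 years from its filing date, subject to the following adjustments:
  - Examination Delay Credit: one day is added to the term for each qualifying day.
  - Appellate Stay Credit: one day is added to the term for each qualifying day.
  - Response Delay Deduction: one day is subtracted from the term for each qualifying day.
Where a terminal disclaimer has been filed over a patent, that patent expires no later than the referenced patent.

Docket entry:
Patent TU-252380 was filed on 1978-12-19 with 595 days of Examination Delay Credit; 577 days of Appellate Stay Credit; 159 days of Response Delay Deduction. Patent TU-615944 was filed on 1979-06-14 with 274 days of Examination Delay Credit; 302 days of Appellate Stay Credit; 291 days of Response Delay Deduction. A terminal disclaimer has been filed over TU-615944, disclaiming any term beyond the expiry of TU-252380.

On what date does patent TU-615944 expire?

2003-03-26

Natural term of TU-615944:
  Base: filing + 23 years → 14 June 2002.
  Examination Delay Credit: +274 days → 15 March 2003.
  Appellate Stay Credit: +302 days → 11 January 2004.
  Response Delay Deduction: −291 days → 26 March 2003.
Expiry of referenced patent TU-252380:
  Base: filing + 23 years → 19 December 2001.
  Examination Delay Credit: +595 days → 6 August 2003.
  Appellate Stay Credit: +577 days → 5 March 2005.
  Response Delay Deduction: −159 days → 27 September 2004.
Terminal disclaimer: TU-615944 expires on the earlier of 26 March 2003 and 27 September 2004.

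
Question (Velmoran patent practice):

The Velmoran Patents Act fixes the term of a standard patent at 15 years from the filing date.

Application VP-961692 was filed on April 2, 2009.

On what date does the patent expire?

2024-04-02

Filing date + 15 years → 2 April 2024.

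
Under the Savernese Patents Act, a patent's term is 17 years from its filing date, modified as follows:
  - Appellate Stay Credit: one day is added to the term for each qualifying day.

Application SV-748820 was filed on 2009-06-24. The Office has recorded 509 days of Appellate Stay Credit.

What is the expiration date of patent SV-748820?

November 15, 2027

Base term: filing date + 17 years → 24 June 2026.
Appellate Stay Credit: +509 days → 15 November 2027.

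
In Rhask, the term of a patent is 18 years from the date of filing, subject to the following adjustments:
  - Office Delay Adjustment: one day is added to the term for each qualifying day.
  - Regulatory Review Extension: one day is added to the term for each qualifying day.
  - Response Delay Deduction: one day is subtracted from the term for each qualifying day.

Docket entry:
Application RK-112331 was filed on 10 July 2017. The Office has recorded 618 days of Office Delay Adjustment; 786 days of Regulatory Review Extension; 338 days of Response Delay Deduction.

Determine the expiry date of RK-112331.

Base term: filing date + 18 years → 10 July 2035.
Office Delay Adjustment: +618 days → 19 March 2037.
Regulatory Review Extension: +786 days → 14 May 2039.
Response Delay Deduction: −338 days → 10 June 2038.

2038-06-10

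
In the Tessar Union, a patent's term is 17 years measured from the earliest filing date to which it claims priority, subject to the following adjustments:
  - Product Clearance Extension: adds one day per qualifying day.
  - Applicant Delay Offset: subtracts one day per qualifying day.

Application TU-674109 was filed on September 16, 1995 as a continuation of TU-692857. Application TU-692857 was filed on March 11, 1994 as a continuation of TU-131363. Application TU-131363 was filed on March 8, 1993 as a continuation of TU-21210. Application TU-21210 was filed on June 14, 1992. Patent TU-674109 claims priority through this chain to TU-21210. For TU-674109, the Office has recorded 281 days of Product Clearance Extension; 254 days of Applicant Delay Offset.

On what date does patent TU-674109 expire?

Earliest priority filing: 14 June 1992.
Base term: 14 June 1992 + 17 years → 14 June 2009.
Product Clearance Extension: +281 days → 22 March 2010.
Applicant Delay Offset: −254 days → 11 July 2009.

July 11, 2009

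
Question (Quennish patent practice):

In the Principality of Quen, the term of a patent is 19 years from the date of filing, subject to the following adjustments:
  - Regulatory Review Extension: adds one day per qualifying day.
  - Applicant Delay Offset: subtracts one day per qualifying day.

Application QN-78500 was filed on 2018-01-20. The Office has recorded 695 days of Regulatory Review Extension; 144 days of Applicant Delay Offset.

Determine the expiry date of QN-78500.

Base term: filing date + 19 years → 20 January 2037.
Regulatory Review Extension: +695 days → 16 December 2038.
Applicant Delay Offset: −144 days → 25 July 2038.

July 25, 2038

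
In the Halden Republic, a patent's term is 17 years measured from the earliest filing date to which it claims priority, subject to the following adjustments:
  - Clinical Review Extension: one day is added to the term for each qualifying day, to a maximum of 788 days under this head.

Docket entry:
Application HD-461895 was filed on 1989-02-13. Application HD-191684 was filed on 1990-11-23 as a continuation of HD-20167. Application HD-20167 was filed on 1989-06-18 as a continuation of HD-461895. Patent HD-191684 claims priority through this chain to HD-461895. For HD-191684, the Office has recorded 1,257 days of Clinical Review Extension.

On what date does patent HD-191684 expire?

Earliest priority filing: 13 February 1989.
Base term: 13 February 1989 + 17 years → 13 February 2006.
Clinical Review Extension: 1257 days claimed exceeds the 788-day cap, so +788 days → 11 April 2008.

April 11, 2008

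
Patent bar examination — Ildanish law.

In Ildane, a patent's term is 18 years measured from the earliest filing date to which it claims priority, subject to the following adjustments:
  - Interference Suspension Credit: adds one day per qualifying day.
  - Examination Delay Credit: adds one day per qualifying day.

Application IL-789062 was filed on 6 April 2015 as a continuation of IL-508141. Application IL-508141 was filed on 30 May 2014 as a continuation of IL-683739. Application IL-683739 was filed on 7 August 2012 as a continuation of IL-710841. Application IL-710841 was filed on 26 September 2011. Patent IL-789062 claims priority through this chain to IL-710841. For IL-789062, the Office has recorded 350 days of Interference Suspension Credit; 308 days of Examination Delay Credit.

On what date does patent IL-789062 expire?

2031-07-16

Earliest priority filing: 26 September 2011.
Base term: 26 September 2011 + 18 years → 26 September 2029.
Interference Suspension Credit: +350 days → 11 September 2030.
Examination Delay Credit: +308 days → 16 July 2031.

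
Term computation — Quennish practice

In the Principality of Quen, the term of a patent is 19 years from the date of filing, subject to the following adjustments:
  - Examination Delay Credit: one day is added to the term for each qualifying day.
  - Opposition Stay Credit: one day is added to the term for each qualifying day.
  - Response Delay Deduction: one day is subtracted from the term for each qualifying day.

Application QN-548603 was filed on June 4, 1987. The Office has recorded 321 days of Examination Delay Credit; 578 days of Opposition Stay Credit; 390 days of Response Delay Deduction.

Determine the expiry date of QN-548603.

2007-10-26

Base term: filing date + 19 years → 4 June 2006.
Examination Delay Credit: +321 days → 21 April 2007.
Opposition Stay Credit: +578 days → 19 November 2008.
Response Delay Deduction: −390 days → 26 October 2007.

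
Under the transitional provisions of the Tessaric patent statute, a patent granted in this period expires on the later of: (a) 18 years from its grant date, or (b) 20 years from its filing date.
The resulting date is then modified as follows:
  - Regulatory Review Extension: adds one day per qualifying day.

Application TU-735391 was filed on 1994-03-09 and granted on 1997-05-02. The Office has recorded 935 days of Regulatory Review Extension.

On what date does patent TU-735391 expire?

(a) grant + 18 years → 2 May 2015.
(b) filing + 20 years → 9 March 2014.
Later of the two: 2 May 2015.
Regulatory Review Extension: +935 days → 22 November 2017.

2017-11-22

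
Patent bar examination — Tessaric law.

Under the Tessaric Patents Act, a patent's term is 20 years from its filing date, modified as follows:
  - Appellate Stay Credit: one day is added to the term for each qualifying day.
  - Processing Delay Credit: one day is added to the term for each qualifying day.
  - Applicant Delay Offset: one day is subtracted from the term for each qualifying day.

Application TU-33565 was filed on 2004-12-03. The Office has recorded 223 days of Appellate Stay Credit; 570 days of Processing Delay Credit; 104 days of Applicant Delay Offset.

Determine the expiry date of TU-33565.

Base term: filing date + 20 years → 3 December 2024.
Appellate Stay Credit: +223 days → 14 July 2025.
Processing Delay Credit: +570 days → 4 February 2027.
Applicant Delay Offset: −104 days → 23 October 2026.

2026-10-23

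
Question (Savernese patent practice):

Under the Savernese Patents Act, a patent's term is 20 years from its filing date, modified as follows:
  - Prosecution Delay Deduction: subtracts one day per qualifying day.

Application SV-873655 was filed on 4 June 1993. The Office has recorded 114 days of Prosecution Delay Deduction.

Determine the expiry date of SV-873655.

Base term: filing date + 20 years → 4 June 2013.
Prosecution Delay Deduction: −114 days → 10 February 2013.

February 10, 2013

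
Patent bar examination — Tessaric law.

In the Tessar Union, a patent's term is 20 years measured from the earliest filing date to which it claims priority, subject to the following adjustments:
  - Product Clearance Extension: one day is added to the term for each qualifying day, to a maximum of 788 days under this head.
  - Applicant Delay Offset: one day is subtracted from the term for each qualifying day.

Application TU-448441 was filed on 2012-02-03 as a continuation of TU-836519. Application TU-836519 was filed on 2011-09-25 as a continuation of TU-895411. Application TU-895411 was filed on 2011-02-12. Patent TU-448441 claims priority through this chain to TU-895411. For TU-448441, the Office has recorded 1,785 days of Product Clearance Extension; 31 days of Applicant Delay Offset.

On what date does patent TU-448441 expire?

Earliest priority filing: 12 February 2011.
Base term: 12 February 2011 + 20 years → 12 February 2031.
Product Clearance Extension: 1785 days claimed exceeds the 788-day cap, so +788 days → 10 April 2033.
Applicant Delay Offset: −31 days → 10 March 2033.

March 10, 2033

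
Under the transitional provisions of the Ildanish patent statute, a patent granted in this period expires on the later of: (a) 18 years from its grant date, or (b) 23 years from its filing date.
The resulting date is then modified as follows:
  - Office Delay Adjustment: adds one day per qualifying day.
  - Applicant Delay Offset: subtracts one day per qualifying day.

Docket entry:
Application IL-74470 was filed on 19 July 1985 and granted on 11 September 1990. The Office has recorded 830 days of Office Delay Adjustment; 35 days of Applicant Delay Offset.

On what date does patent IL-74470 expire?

(a) grant + 18 years → 11 September 2008.
(b) filing + 23 years → 19 July 2008.
Later of the two: 11 September 2008.
Office Delay Adjustment: +830 days → 20 December 2010.
Applicant Delay Offset: −35 days → 15 November 2010.

2010-11-15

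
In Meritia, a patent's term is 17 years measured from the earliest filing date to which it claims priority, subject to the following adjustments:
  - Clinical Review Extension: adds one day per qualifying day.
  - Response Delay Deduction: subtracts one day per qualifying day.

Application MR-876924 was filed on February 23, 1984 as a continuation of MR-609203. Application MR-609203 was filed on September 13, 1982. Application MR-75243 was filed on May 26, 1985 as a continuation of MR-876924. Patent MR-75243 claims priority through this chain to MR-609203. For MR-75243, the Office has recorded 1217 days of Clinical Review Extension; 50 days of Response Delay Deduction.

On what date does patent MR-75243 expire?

Earliest priority filing: 13 September 1982.
Base term: 13 September 1982 + 17 years → 13 September 1999.
Clinical Review Extension: +1217 days → 12 January 2003.
Response Delay Deduction: −50 days → 23 November 2002.

2002-11-23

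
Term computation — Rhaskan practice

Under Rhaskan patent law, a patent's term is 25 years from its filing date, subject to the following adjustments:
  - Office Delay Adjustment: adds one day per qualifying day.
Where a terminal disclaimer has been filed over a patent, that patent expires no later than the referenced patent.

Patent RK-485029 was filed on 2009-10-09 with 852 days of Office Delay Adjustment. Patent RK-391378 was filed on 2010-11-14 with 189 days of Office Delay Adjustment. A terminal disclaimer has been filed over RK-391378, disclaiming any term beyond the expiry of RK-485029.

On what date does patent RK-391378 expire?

May 21, 2036

Natural term of RK-391378:
  Base: filing + 25 years → 14 November 2035.
  Office Delay Adjustment: +189 days → 21 May 2036.
Expiry of referenced patent RK-485029:
  Base: filing + 25 years → 9 October 2034.
  Office Delay Adjustment: +852 days → 7 February 2037.
Terminal disclaimer: RK-391378 expires on the earlier of 21 May 2036 and 7 February 2037.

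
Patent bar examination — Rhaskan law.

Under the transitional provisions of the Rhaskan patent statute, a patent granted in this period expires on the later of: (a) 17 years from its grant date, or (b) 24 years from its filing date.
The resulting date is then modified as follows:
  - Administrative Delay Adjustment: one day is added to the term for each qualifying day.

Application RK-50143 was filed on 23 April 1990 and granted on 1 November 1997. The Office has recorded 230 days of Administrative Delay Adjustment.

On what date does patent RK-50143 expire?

June 19, 2015

(a) grant + 17 years → 1 November 2014.
(b) filing + 24 years → 23 April 2014.
Later of the two: 1 November 2014.
Administrative Delay Adjustment: +230 days → 19 June 2015.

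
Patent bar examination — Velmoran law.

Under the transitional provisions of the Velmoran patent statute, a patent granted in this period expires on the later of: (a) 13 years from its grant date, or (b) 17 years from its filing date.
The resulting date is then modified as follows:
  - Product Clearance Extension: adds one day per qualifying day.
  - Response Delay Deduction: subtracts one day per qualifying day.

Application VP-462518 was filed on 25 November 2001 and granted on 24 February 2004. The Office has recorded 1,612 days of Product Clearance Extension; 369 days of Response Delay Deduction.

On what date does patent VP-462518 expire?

April 21, 2022

(a) grant + 13 years → 24 February 2017.
(b) filing + 17 years → 25 November 2018.
Later of the two: 25 November 2018.
Product Clearance Extension: +1612 days → 25 April 2023.
Response Delay Deduction: −369 days → 21 April 2022.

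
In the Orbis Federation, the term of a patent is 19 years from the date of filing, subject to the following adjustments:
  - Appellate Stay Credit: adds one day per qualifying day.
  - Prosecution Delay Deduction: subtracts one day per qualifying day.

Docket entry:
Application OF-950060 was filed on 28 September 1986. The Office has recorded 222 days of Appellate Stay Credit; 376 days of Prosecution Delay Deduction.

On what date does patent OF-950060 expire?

2005-04-27

Base term: filing date + 19 years → 28 September 2005.
Appellate Stay Credit: +222 days → 8 May 2006.
Prosecution Delay Deduction: −376 days → 27 April 2005.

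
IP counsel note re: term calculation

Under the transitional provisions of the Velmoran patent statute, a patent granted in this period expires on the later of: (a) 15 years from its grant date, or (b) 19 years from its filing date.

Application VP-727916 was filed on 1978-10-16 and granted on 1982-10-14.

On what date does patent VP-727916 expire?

(a) grant + 15 years → 14 October 1997.
(b) filing + 19 years → 16 October 1997.
Later of the two: 16 October 1997.

1997-10-16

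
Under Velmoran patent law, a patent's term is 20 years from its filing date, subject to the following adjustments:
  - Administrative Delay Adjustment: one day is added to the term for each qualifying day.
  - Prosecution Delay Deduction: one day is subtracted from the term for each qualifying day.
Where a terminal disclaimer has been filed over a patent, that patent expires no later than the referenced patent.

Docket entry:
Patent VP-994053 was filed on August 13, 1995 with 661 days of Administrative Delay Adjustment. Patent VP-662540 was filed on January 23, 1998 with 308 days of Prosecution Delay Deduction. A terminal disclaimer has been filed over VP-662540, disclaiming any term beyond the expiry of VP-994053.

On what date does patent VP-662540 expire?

March 21, 2017

Natural term of VP-662540:
  Base: filing + 20 years → 23 January 2018.
  Prosecution Delay Deduction: −308 days → 21 March 2017.
Expiry of referenced patent VP-994053:
  Base: filing + 20 years → 13 August 2015.
  Administrative Delay Adjustment: +661 days → 4 June 2017.
Terminal disclaimer: VP-662540 expires on the earlier of 21 March 2017 and 4 June 2017.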